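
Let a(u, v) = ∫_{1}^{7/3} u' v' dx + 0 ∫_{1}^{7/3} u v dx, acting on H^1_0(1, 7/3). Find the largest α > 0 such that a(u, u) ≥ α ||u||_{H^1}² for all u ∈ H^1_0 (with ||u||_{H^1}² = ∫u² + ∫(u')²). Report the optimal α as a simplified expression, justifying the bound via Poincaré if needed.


α = 9*π^2/(16 + 9*π^2)

Coercivity of a(·,·) on H^1_0(1, 7/3) means a(u, u) ≥ α ||u||_{H^1}² for every u ∈ H^1_0.
The interval has length L = 4/3, and Poincaré/coercivity depend only on L. Here a(u, u) = ∫(u')² + (0)·∫u².
Here c = 0, so a(u,u) = ∫(u')² alone. The condition a(u,u) ≥ α||u||_{H^1}² reads (1−α)∫(u')² ≥ (α−c)∫u². Any admissible α is ≤ 1 (rapidly oscillating u have ∫u²/∫(u')² → 0), and α = 1 would force 0 ≥ (1−c)∫u², impossible since c < 1; so 1−α > 0. By the sharp Poincaré inequality on H^1_0 of an interval of length L, ∫(u')² ≥ (π/L)²∫u² with equality for the first sine mode sin(π(x−x₀)/L) (x₀ the left endpoint), so the inequality holds for all u iff (1−α)(π/L)² ≥ α − c, i.e. α ≤ ((π/L)² + c)/((π/L)² + 1) = (1 + c(L/π)²)/(1 + (L/π)²). (Direct route, valid since c ≤ 0: Poincaré gives c∫u² ≥ c(L/π)²∫(u')², so a(u,u) ≥ (1 + c(L/π)²)∫(u')², while ||u||_{H^1}² ≤ (1 + (L/π)²)∫(u')²; dividing yields the same α.) With (π/L)² = 9*π^2/16 and c = 0, the largest admissible constant is α = ((π/L)² + c)/((π/L)² + 1).
Simplifying, α = 9*π^2/(16 + 9*π^2).


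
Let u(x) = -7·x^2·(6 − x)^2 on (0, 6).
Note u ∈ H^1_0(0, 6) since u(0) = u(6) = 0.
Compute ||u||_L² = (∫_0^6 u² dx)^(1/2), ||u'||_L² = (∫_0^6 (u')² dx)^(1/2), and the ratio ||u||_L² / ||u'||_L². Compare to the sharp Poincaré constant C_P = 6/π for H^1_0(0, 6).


||u||_L² / ||u'||_L² = sqrt(3) < C_P = 6/π.

u(x) = -7·x^2·(6 − x)^2, so u'(x) = 28*x*(-x^2 + 9*x - 18).
u(x) = -7·x^2·(6 − x)^2 vanishes at x = 0 and x = 6, so u ∈ H^1_0(0, 6). Differentiate via the product rule and integrate the resulting polynomials term by term.
  ∫_0^6 u² dx = ∫_0^6 (49*x^8 - 1176*x^7 + 10584*x^6 - 42336*x^5 + 63504*x^4) dx. Term by term:
    ∫_0^6 49*x^8 dx = 54867456;  ∫_0^6 -1176*x^7 dx = -246903552;  ∫_0^6 10584*x^6 dx = 423263232;
    ∫_0^6 -42336*x^5 dx = -329204736;  ∫_0^6 63504*x^4 dx = 493807104/5.
  Sum: 54867456 − 246903552 + 423263232 − 329204736 + 493807104/5 = 3919104/5.
  ∫_0^6 (u')² dx = ∫_0^6 (784*x^6 - 14112*x^5 + 91728*x^4 - 254016*x^3 + 254016*x^2) dx. Term by term:
    ∫_0^6 784*x^6 dx = 31352832;  ∫_0^6 -14112*x^5 dx = -109734912;  ∫_0^6 91728*x^4 dx = 713276928/5;
    ∫_0^6 -254016*x^3 dx = -82301184;  ∫_0^6 254016*x^2 dx = 18289152.
  Sum: 31352832 − 109734912 + 713276928/5 − 82301184 + 18289152 = 1306368/5.
∫_0^6 u² dx = 3919104/5, so ||u||_L² = 432*sqrt(105)/5.
∫_0^6 (u')² dx = 1306368/5, so ||u'||_L² = 432*sqrt(35)/5.
Ratio ||u||_L² / ||u'||_L² = sqrt(3).
Sharp Poincaré constant on H^1_0(0, 6) is C_P = L/π = 6/π, achieved by sin(π/6·x).
A polynomial bump cannot attain the sharp Poincaré constant (only the first sine eigenfunction does), so the ratio is strictly less than C_P, consistent with ||u||_L² ≤ C_P ||u'||_L².


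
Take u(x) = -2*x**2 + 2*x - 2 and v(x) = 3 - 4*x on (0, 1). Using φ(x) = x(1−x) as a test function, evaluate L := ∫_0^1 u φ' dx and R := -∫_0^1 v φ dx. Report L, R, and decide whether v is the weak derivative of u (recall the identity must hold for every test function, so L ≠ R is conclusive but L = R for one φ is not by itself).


LHS = 0, RHS = -1/6. No, v is not the weak derivative of u.

u(x) = -2*x**2 + 2*x - 2, classical derivative u'(x) = 2 - 4*x.
φ(x) = x(1−x), so φ'(x) = 1 - 2*x.
Note φ(0) = φ(1) = 0, so the boundary term u·φ vanishes.
LHS = ∫_0^1 u(x) φ'(x) dx = ∫_0^1 (4*x^3 - 6*x^2 + 6*x - 2) dx. Term by term:
  ∫_0^1 4*x^3 dx = 1;  ∫_0^1 -6*x^2 dx = -2;  ∫_0^1 6*x dx = 3;
  ∫_0^1 -2 dx = -2.
Sum: 1 − 2 + 3 − 2 = 0.
So LHS = 0.
∫_0^1 v(x) φ(x) dx = ∫_0^1 (4*x^3 - 7*x^2 + 3*x) dx. Term by term:
  ∫_0^1 4*x^3 dx = 1;  ∫_0^1 -7*x^2 dx = -7/3;  ∫_0^1 3*x dx = 3/2.
Sum: 1 − 7/3 + 3/2 = 1/6.
So RHS = -∫_0^1 v(x) φ(x) dx = -1/6.
LHS − RHS = 1/6 ≠ 0, so the identity fails.
(For a valid weak derivative the identity must hold for EVERY test function, in particular this one. The failure shows v is NOT the weak derivative of u.)
Correct weak derivative would be u'(x) = 2 - 4*x.


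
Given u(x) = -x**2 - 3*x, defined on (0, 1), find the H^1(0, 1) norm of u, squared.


||u||_{H^1}^2 = 631/30

The H^1 norm (squared) on an interval (0, L) is
  ||u||_{H^1}^2 = ∫_0^L u(x)^2 dx + ∫_0^L u'(x)^2 dx.
Compute u'(x) = -2*x - 3.
Then u(x)^2 = x**4 + 6*x**3 + 9*x**2 and u'(x)^2 = 4*x**2 + 12*x + 9.
Integrate each monomial from 0 to 1 using ∫_0^1 c·x^n dx = c·1^(n+1)/(n+1):
  ∫_0^1 u(x)^2 dx = ∫_0^1 (x^4 + 6*x^3 + 9*x^2) dx. Term by term:
    ∫_0^1 x^4 dx = 1/5;  ∫_0^1 6*x^3 dx = 3/2;  ∫_0^1 9*x^2 dx = 3.
  Sum: 1/5 + 3/2 + 3 = 47/10.
  ∫_0^1 u'(x)^2 dx = ∫_0^1 (4*x^2 + 12*x + 9) dx. Term by term:
    ∫_0^1 4*x^2 dx = 4/3;  ∫_0^1 12*x dx = 6;  ∫_0^1 9 dx = 9.
  Sum: 4/3 + 6 + 9 = 49/3.
Adding: ||u||_{H^1}^2 = 47/10 + 49/3 = 631/30.


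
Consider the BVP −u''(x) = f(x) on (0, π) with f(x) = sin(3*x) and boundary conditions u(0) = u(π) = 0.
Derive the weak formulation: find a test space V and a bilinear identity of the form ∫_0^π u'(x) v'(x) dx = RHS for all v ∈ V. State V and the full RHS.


V = H^1_0(0, π) (so v(0) = v(π) = 0); weak form: ∫_0^π u'v' dx = ∫_0^π (sin(3*x)) v dx for all v ∈ V.

Multiply both sides by a test function v and integrate from 0 to π:
  ∫_0^π −u''(x) v(x) dx = ∫_0^π f(x) v(x) dx.
Integrate the LHS by parts once:
  ∫_0^π −u'' v dx = −[u'(x) v(x)]_0^π + ∫_0^π u'(x) v'(x) dx.
Thus ∫_0^π u'(x) v'(x) dx = ∫_0^π f(x) v(x) dx + [u'(x) v(x)]_0^π.
Choose V so that boundary terms are either known or forced to vanish.
u is Dirichlet: u(0) = u(π) = 0. Let V = H^1_0(0, π); then v(0) = v(π) = 0, and [u' v]_0^π = 0.
Weak formulation: find u (satisfying any essential BC) such that ∫_0^π u'(x) v'(x) dx = ∫_0^π f v dx for all v ∈ V.
Substituting f(x) = sin(3*x), the right-hand side is ∫_0^π (sin(3*x)) v dx.


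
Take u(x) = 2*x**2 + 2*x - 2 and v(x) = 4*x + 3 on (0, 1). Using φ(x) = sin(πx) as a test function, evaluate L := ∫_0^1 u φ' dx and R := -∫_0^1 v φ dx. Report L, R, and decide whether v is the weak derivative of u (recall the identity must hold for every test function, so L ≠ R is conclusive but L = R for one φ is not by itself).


LHS = -8/π, RHS = -10/π. No, v is not the weak derivative of u.

u(x) = 2*x**2 + 2*x - 2, classical derivative u'(x) = 4*x + 2.
φ(x) = sin(πx), so φ'(x) = π*cos(π*x).
Note φ(0) = φ(1) = 0, so the boundary term u·φ vanishes.
LHS = ∫_0^1 u(x) φ'(x) dx = ∫_0^1 (2*π*x^2*cos(π*x) + 2*π*x*cos(π*x) - 2*π*cos(π*x)) dx. Term by term:
  ∫_0^1 -2*π*cos(π*x) dx = 0;  ∫_0^1 2*π*x*cos(π*x) dx = -4/π;  ∫_0^1 2*π*x^2*cos(π*x) dx = -4/π.
Sum: 0 − 4/π − 4/π = -8/π.
So LHS = -8/π.
∫_0^1 v(x) φ(x) dx = ∫_0^1 (4*x*sin(π*x) + 3*sin(π*x)) dx. Term by term:
  ∫_0^1 3*sin(π*x) dx = 6/π;  ∫_0^1 4*x*sin(π*x) dx = 4/π.
Sum: 6/π + 4/π = 10/π.
So RHS = -∫_0^1 v(x) φ(x) dx = -10/π.
LHS − RHS = 2/π ≠ 0, so the identity fails.
(For a valid weak derivative the identity must hold for EVERY test function, in particular this one. The failure shows v is NOT the weak derivative of u.)
Correct weak derivative would be u'(x) = 4*x + 2.


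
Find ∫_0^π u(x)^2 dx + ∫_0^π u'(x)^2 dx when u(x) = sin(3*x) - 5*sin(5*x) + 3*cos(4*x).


||u||_{H^1(0,π)}^2 = -13736/21 + 813*π/2

u'(x) = -12*sin(4*x) + 3*cos(3*x) - 25*cos(5*x).
Expand u² and (u')² and integrate term by term on (0, π), using: for integers n ≥ 1, ∫_0^π sin²(nx) dx = ∫_0^π cos²(nx) dx = π/2; for n ≠ n', ∫_0^π sin(nx)sin(n'x) dx = ∫_0^π cos(nx)cos(n'x) dx = 0; and by product-to-sum, ∫_0^π sin(nx)cos(n'x) dx = ½∫_0^π [sin((n+n')x) + sin((n−n')x)] dx, which is 0 when n+n' is even and 2n/(n²−n'²) when n+n' is odd (it need not vanish on (0, π)).
  u² squared terms: (-5)²·∫sin(5x)² dx = 25·π/2 = 25*π/2;  (3)²·∫cos(4x)² dx = 9·π/2 = 9*π/2;  (1)²·∫sin(3x)² dx = 1·π/2 = π/2.
  u² cross terms: 2·(-5)·(3)·∫sin(5x)·cos(4x) dx = -30·(10/9) = -100/3;  2·(-5)·(1)·∫sin(5x)·sin(3x) dx = -10·(0) = 0;  2·(3)·(1)·∫cos(4x)·sin(3x) dx = 6·(-6/7) = -36/7.
  So ∫_0^π u² dx = 25*π/2 + 9*π/2 + π/2 − 100/3 + 0 − 36/7 = -808/21 + 35*π/2.
  (u')² squared terms: (-25)²·∫cos(5x)² dx = 625·π/2 = 625*π/2;  (-12)²·∫sin(4x)² dx = 144·π/2 = 72*π;  (3)²·∫cos(3x)² dx = 9·π/2 = 9*π/2.
  (u')² cross terms: 2·(-25)·(-12)·∫cos(5x)·sin(4x) dx = 600·(-8/9) = -1600/3;  2·(-25)·(3)·∫cos(5x)·cos(3x) dx = -150·(0) = 0;  2·(-12)·(3)·∫sin(4x)·cos(3x) dx = -72·(8/7) = -576/7.
  So ∫_0^π (u')² dx = 625*π/2 + 72*π + 9*π/2 − 1600/3 + 0 − 576/7 = -12928/21 + 389*π.
||u||_{H^1}^2 = (-808/21 + 35*π/2) + (-12928/21 + 389*π) = -13736/21 + 813*π/2.


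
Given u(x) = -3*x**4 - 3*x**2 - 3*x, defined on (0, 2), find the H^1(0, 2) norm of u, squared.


||u||_{H^1}^2 = 182542/35

The H^1 norm (squared) on an interval (0, L) is
  ||u||_{H^1}^2 = ∫_0^L u(x)^2 dx + ∫_0^L u'(x)^2 dx.
Compute u'(x) = -12*x**3 - 6*x - 3.
Then u(x)^2 = 9*x**8 + 18*x**6 + 18*x**5 + 9*x**4 + 18*x**3 + 9*x**2 and u'(x)^2 = 144*x**6 + 144*x**4 + 72*x**3 + 36*x**2 + 36*x + 9.
Integrate each monomial from 0 to 2 using ∫_0^2 c·x^n dx = c·2^(n+1)/(n+1):
  ∫_0^2 u(x)^2 dx = ∫_0^2 (9*x^8 + 18*x^6 + 18*x^5 + 9*x^4 + 18*x^3 + 9*x^2) dx. Term by term:
    ∫_0^2 9*x^8 dx = 512;  ∫_0^2 18*x^6 dx = 2304/7;  ∫_0^2 18*x^5 dx = 192;
    ∫_0^2 9*x^4 dx = 288/5;  ∫_0^2 18*x^3 dx = 72;  ∫_0^2 9*x^2 dx = 24.
  Sum: 512 + 2304/7 + 192 + 288/5 + 72 + 24 = 41536/35.
  ∫_0^2 u'(x)^2 dx = ∫_0^2 (144*x^6 + 144*x^4 + 72*x^3 + 36*x^2 + 36*x + 9) dx. Term by term:
    ∫_0^2 144*x^6 dx = 18432/7;  ∫_0^2 144*x^4 dx = 4608/5;  ∫_0^2 72*x^3 dx = 288;
    ∫_0^2 36*x^2 dx = 96;  ∫_0^2 36*x dx = 72;  ∫_0^2 9 dx = 18.
  Sum: 18432/7 + 4608/5 + 288 + 96 + 72 + 18 = 141006/35.
Adding: ||u||_{H^1}^2 = 41536/35 + 141006/35 = 182542/35.


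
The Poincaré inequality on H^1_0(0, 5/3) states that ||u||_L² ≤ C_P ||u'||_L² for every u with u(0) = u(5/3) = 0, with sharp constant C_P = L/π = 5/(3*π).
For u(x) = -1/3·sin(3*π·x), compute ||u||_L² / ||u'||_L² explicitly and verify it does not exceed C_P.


||u||_L² / ||u'||_L² = 1/(3*π) < C_P = 5/(3*π).

u(x) = -1/3·sin(3*π·x), so u'(x) = -π*cos(3*π*x).
Writing u(x) = A·sin(kπx/L) with A = -1/3 and k = 5, use ∫_0^L sin²(kπx/L) dx = L/2 and ∫_0^L cos²(kπx/L) dx = L/2.
u² = 1/9·sin²(3*π·x) and (u')² = π^2·cos²(3*π·x), and each of sin², cos² integrates to L/2 = 5/6 over (0, 5/3).
∫_0^5/3 u² dx = 5/54, so ||u||_L² = sqrt(30)/18.
∫_0^5/3 (u')² dx = 5*π^2/6, so ||u'||_L² = sqrt(30)*π/6.
Ratio ||u||_L² / ||u'||_L² = 1/(3*π).
Sharp Poincaré constant on H^1_0(0, 5/3) is C_P = L/π = 5/(3*π), achieved by sin(3*π/5·x).
This is the k = 5 harmonic; the ratio L/(kπ) is strictly less than C_P = L/π, consistent with the sharp inequality ||u||_L² ≤ C_P ||u'||_L².


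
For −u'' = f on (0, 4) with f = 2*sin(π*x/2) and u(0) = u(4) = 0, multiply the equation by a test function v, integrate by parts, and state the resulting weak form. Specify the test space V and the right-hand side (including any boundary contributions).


V = H^1_0(0, 4) (so v(0) = v(4) = 0); weak form: ∫_0^4 u'v' dx = ∫_0^4 (2*sin(π*x/2)) v dx for all v ∈ V.

Multiply both sides by a test function v and integrate from 0 to 4:
  ∫_0^4 −u''(x) v(x) dx = ∫_0^4 f(x) v(x) dx.
Integrate the LHS by parts once:
  ∫_0^4 −u'' v dx = −[u'(x) v(x)]_0^4 + ∫_0^4 u'(x) v'(x) dx.
Thus ∫_0^4 u'(x) v'(x) dx = ∫_0^4 f(x) v(x) dx + [u'(x) v(x)]_0^4.
Choose V so that boundary terms are either known or forced to vanish.
u is Dirichlet: u(0) = u(4) = 0. Let V = H^1_0(0, 4); then v(0) = v(4) = 0, and [u' v]_0^4 = 0.
Weak formulation: find u (satisfying any essential BC) such that ∫_0^4 u'(x) v'(x) dx = ∫_0^4 f v dx for all v ∈ V.
Substituting f(x) = 2*sin(π*x/2), the right-hand side is ∫_0^4 (2*sin(π*x/2)) v dx.


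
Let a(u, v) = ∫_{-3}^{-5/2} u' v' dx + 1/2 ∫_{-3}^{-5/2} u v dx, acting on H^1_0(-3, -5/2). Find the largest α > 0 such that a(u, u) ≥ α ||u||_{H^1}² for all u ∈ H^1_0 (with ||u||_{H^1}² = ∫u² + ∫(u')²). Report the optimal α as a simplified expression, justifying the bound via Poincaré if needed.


α = (1 + 8*π^2)/(2*(1 + 4*π^2))

Coercivity of a(·,·) on H^1_0(-3, -5/2) means a(u, u) ≥ α ||u||_{H^1}² for every u ∈ H^1_0.
The interval has length L = 1/2, and Poincaré/coercivity depend only on L. Here a(u, u) = ∫(u')² + (1/2)·∫u².
Here 0 < c = 1/2 < 1. The condition a(u,u) ≥ α||u||_{H^1}² reads (1−α)∫(u')² ≥ (α−c)∫u². Any admissible α is ≤ 1 (rapidly oscillating u have ∫u²/∫(u')² → 0), and α = 1 would force 0 ≥ (1−c)∫u², impossible since c < 1; so 1−α > 0. By the sharp Poincaré inequality on H^1_0 of an interval of length L, ∫(u')² ≥ (π/L)²∫u² with equality for the first sine mode sin(π(x−x₀)/L) (x₀ the left endpoint), so the inequality holds for all u iff (1−α)(π/L)² ≥ α − c, i.e. α ≤ ((π/L)² + c)/((π/L)² + 1) = (1 + c(L/π)²)/(1 + (L/π)²). With (π/L)² = 4*π^2 and c = 1/2, the largest admissible constant is α = ((π/L)² + c)/((π/L)² + 1).
Simplifying, α = (1 + 8*π^2)/(2*(1 + 4*π^2)).


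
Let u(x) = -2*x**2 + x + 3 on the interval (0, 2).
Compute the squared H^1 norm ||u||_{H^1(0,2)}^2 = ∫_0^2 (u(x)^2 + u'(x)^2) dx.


||u||_{H^1}^2 = 584/15

The H^1 norm (squared) on an interval (0, L) is
  ||u||_{H^1}^2 = ∫_0^L u(x)^2 dx + ∫_0^L u'(x)^2 dx.
Compute u'(x) = 1 - 4*x.
Then u(x)^2 = 4*x**4 - 4*x**3 - 11*x**2 + 6*x + 9 and u'(x)^2 = 16*x**2 - 8*x + 1.
Integrate each monomial from 0 to 2 using ∫_0^2 c·x^n dx = c·2^(n+1)/(n+1):
  ∫_0^2 u(x)^2 dx = ∫_0^2 (4*x^4 - 4*x^3 - 11*x^2 + 6*x + 9) dx. Term by term:
    ∫_0^2 4*x^4 dx = 128/5;  ∫_0^2 -4*x^3 dx = -16;  ∫_0^2 -11*x^2 dx = -88/3;
    ∫_0^2 6*x dx = 12;  ∫_0^2 9 dx = 18.
  Sum: 128/5 − 16 − 88/3 + 12 + 18 = 154/15.
  ∫_0^2 u'(x)^2 dx = ∫_0^2 (16*x^2 - 8*x + 1) dx. Term by term:
    ∫_0^2 16*x^2 dx = 128/3;  ∫_0^2 -8*x dx = -16;  ∫_0^2 1 dx = 2.
  Sum: 128/3 − 16 + 2 = 86/3.
Adding: ||u||_{H^1}^2 = 154/15 + 86/3 = 584/15.


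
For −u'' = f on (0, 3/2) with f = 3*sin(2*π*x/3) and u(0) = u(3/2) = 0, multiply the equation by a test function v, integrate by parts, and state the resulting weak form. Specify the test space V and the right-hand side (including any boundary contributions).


V = H^1_0(0, 3/2) (so v(0) = v(3/2) = 0); weak form: ∫_0^3/2 u'v' dx = ∫_0^3/2 (3*sin(2*π*x/3)) v dx for all v ∈ V.

Multiply both sides by a test function v and integrate from 0 to 3/2:
  ∫_0^3/2 −u''(x) v(x) dx = ∫_0^3/2 f(x) v(x) dx.
Integrate the LHS by parts once:
  ∫_0^3/2 −u'' v dx = −[u'(x) v(x)]_0^3/2 + ∫_0^3/2 u'(x) v'(x) dx.
Thus ∫_0^3/2 u'(x) v'(x) dx = ∫_0^3/2 f(x) v(x) dx + [u'(x) v(x)]_0^3/2.
Choose V so that boundary terms are either known or forced to vanish.
u is Dirichlet: u(0) = u(3/2) = 0. Let V = H^1_0(0, 3/2); then v(0) = v(3/2) = 0, and [u' v]_0^3/2 = 0.
Weak formulation: find u (satisfying any essential BC) such that ∫_0^3/2 u'(x) v'(x) dx = ∫_0^3/2 f v dx for all v ∈ V.
Substituting f(x) = 3*sin(2*π*x/3), the right-hand side is ∫_0^3/2 (3*sin(2*π*x/3)) v dx.


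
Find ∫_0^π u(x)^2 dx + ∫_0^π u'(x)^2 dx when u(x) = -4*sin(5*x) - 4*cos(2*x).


||u||_{H^1(0,π)}^2 = 1600/21 + 248*π

u'(x) = 8*sin(2*x) - 20*cos(5*x).
Expand u² and (u')² and integrate term by term on (0, π), using: for integers n ≥ 1, ∫_0^π sin²(nx) dx = ∫_0^π cos²(nx) dx = π/2; for n ≠ n', ∫_0^π sin(nx)sin(n'x) dx = ∫_0^π cos(nx)cos(n'x) dx = 0; and by product-to-sum, ∫_0^π sin(nx)cos(n'x) dx = ½∫_0^π [sin((n+n')x) + sin((n−n')x)] dx, which is 0 when n+n' is even and 2n/(n²−n'²) when n+n' is odd (it need not vanish on (0, π)).
  u² squared terms: (-4)²·∫cos(2x)² dx = 16·π/2 = 8*π;  (-4)²·∫sin(5x)² dx = 16·π/2 = 8*π.
  u² cross terms: 2·(-4)·(-4)·∫cos(2x)·sin(5x) dx = 32·(10/21) = 320/21.
  So ∫_0^π u² dx = 8*π + 8*π + 320/21 = 320/21 + 16*π.
  (u')² squared terms: (-20)²·∫cos(5x)² dx = 400·π/2 = 200*π;  (8)²·∫sin(2x)² dx = 64·π/2 = 32*π.
  (u')² cross terms: 2·(-20)·(8)·∫cos(5x)·sin(2x) dx = -320·(-4/21) = 1280/21.
  So ∫_0^π (u')² dx = 200*π + 32*π + 1280/21 = 1280/21 + 232*π.
||u||_{H^1}^2 = (320/21 + 16*π) + (1280/21 + 232*π) = 1600/21 + 248*π.


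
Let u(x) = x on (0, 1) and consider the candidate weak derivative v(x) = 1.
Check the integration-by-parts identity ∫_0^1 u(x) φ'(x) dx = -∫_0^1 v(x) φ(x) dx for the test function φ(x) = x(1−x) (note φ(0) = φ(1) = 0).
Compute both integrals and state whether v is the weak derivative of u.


LHS = -1/6, RHS = -1/6. Yes, v = u' weakly.

u(x) = x, classical derivative u'(x) = 1.
φ(x) = x(1−x), so φ'(x) = 1 - 2*x.
Note φ(0) = φ(1) = 0, so the boundary term u·φ vanishes.
LHS = ∫_0^1 u(x) φ'(x) dx = ∫_0^1 (-2*x^2 + x) dx. Term by term:
  ∫_0^1 -2*x^2 dx = -2/3;  ∫_0^1 x dx = 1/2.
Sum: -2/3 + 1/2 = -1/6.
So LHS = -1/6.
∫_0^1 v(x) φ(x) dx = ∫_0^1 (-x^2 + x) dx. Term by term:
  ∫_0^1 -x^2 dx = -1/3;  ∫_0^1 x dx = 1/2.
Sum: -1/3 + 1/2 = 1/6.
So RHS = -∫_0^1 v(x) φ(x) dx = -1/6.
LHS = RHS, so the identity holds for this test φ.
Moreover u is smooth here and v(x) = u'(x) = 1 pointwise, so the identity holds for every test function. Hence v is the weak derivative of u.


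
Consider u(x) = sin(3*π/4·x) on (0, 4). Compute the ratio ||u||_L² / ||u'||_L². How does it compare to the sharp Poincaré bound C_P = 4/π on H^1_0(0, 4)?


||u||_L² / ||u'||_L² = 4/(3*π) < C_P = 4/π.

u(x) = sin(3*π/4·x), so u'(x) = 3*π*cos(3*π*x/4)/4.
Writing u(x) = A·sin(kπx/L) with A = 1 and k = 3, use ∫_0^L sin²(kπx/L) dx = L/2 and ∫_0^L cos²(kπx/L) dx = L/2.
u² = 1·sin²(3*π/4·x) and (u')² = 9*π^2/16·cos²(3*π/4·x), and each of sin², cos² integrates to L/2 = 2 over (0, 4).
∫_0^4 u² dx = 2, so ||u||_L² = sqrt(2).
∫_0^4 (u')² dx = 9*π^2/8, so ||u'||_L² = 3*sqrt(2)*π/4.
Ratio ||u||_L² / ||u'||_L² = 4/(3*π).
Sharp Poincaré constant on H^1_0(0, 4) is C_P = L/π = 4/π, achieved by sin(π/4·x).
This is the k = 3 harmonic; the ratio L/(kπ) is strictly less than C_P = L/π, consistent with the sharp inequality ||u||_L² ≤ C_P ||u'||_L².


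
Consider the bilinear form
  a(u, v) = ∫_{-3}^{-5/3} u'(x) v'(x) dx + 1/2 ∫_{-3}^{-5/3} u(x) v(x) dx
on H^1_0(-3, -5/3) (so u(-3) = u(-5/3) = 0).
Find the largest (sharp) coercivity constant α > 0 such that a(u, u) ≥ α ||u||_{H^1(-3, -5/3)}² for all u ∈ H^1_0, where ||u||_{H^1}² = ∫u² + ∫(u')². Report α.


α = (8 + 9*π^2)/(16 + 9*π^2)

Coercivity of a(·,·) on H^1_0(-3, -5/3) means a(u, u) ≥ α ||u||_{H^1}² for every u ∈ H^1_0.
The interval has length L = 4/3, and Poincaré/coercivity depend only on L. Here a(u, u) = ∫(u')² + (1/2)·∫u².
Here 0 < c = 1/2 < 1. The condition a(u,u) ≥ α||u||_{H^1}² reads (1−α)∫(u')² ≥ (α−c)∫u². Any admissible α is ≤ 1 (rapidly oscillating u have ∫u²/∫(u')² → 0), and α = 1 would force 0 ≥ (1−c)∫u², impossible since c < 1; so 1−α > 0. By the sharp Poincaré inequality on H^1_0 of an interval of length L, ∫(u')² ≥ (π/L)²∫u² with equality for the first sine mode sin(π(x−x₀)/L) (x₀ the left endpoint), so the inequality holds for all u iff (1−α)(π/L)² ≥ α − c, i.e. α ≤ ((π/L)² + c)/((π/L)² + 1) = (1 + c(L/π)²)/(1 + (L/π)²). With (π/L)² = 9*π^2/16 and c = 1/2, the largest admissible constant is α = ((π/L)² + c)/((π/L)² + 1).
Simplifying, α = (8 + 9*π^2)/(16 + 9*π^2).


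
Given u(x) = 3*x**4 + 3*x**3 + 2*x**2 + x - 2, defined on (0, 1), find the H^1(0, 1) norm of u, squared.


||u||_{H^1}^2 = 3887/28

The H^1 norm (squared) on an interval (0, L) is
  ||u||_{H^1}^2 = ∫_0^L u(x)^2 dx + ∫_0^L u'(x)^2 dx.
Compute u'(x) = 12*x**3 + 9*x**2 + 4*x + 1.
Then u(x)^2 = 9*x**8 + 18*x**7 + 21*x**6 + 18*x**5 - 2*x**4 - 8*x**3 - 7*x**2 - 4*x + 4 and u'(x)^2 = 144*x**6 + 216*x**5 + 177*x**4 + 96*x**3 + 34*x**2 + 8*x + 1.
Integrate each monomial from 0 to 1 using ∫_0^1 c·x^n dx = c·1^(n+1)/(n+1):
  ∫_0^1 u(x)^2 dx = ∫_0^1 (9*x^8 + 18*x^7 + 21*x^6 + 18*x^5 - 2*x^4 - 8*x^3 - 7*x^2 - 4*x + 4) dx. Term by term:
    ∫_0^1 9*x^8 dx = 1;  ∫_0^1 18*x^7 dx = 9/4;  ∫_0^1 21*x^6 dx = 3;
    ∫_0^1 18*x^5 dx = 3;  ∫_0^1 -2*x^4 dx = -2/5;  ∫_0^1 -8*x^3 dx = -2;
    ∫_0^1 -7*x^2 dx = -7/3;  ∫_0^1 -4*x dx = -2;  ∫_0^1 4 dx = 4.
  Sum: 1 + 9/4 + 3 + 3 − 2/5 − 2 − 7/3 − 2 + 4 = 391/60.
  ∫_0^1 u'(x)^2 dx = ∫_0^1 (144*x^6 + 216*x^5 + 177*x^4 + 96*x^3 + 34*x^2 + 8*x + 1) dx. Term by term:
    ∫_0^1 144*x^6 dx = 144/7;  ∫_0^1 216*x^5 dx = 36;  ∫_0^1 177*x^4 dx = 177/5;
    ∫_0^1 96*x^3 dx = 24;  ∫_0^1 34*x^2 dx = 34/3;  ∫_0^1 8*x dx = 4;
    ∫_0^1 1 dx = 1.
  Sum: 144/7 + 36 + 177/5 + 24 + 34/3 + 4 + 1 = 13892/105.
Adding: ||u||_{H^1}^2 = 391/60 + 13892/105 = 3887/28.


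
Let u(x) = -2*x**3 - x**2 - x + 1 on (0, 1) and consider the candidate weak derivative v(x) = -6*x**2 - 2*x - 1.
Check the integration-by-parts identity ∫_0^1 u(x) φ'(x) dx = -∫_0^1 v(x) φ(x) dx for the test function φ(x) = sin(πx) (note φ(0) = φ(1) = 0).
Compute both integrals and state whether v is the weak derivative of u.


LHS = -24/π^3 + 10/π, RHS = -24/π^3 + 10/π. Yes, v = u' weakly.

u(x) = -2*x**3 - x**2 - x + 1, classical derivative u'(x) = -6*x**2 - 2*x - 1.
φ(x) = sin(πx), so φ'(x) = π*cos(π*x).
Note φ(0) = φ(1) = 0, so the boundary term u·φ vanishes.
LHS = ∫_0^1 u(x) φ'(x) dx = ∫_0^1 (-2*π*x^3*cos(π*x) - π*x^2*cos(π*x) - π*x*cos(π*x) + π*cos(π*x)) dx. Term by term:
  ∫_0^1 π*cos(π*x) dx = 0;  ∫_0^1 -π*x*cos(π*x) dx = 2/π;  ∫_0^1 -π*x^2*cos(π*x) dx = 2/π;
  ∫_0^1 -2*π*x^3*cos(π*x) dx = -24/π^3 + 6/π.
Sum: 0 + 2/π + 2/π + -24/π^3 + 6/π = -24/π^3 + 10/π.
So LHS = -24/π^3 + 10/π.
∫_0^1 v(x) φ(x) dx = ∫_0^1 (-6*x^2*sin(π*x) - 2*x*sin(π*x) - sin(π*x)) dx. Term by term:
  ∫_0^1 -sin(π*x) dx = -2/π;  ∫_0^1 -6*x^2*sin(π*x) dx = -6/π + 24/π^3;  ∫_0^1 -2*x*sin(π*x) dx = -2/π.
Sum: -2/π + -6/π + 24/π^3 − 2/π = -10/π + 24/π^3.
So RHS = -∫_0^1 v(x) φ(x) dx = -24/π^3 + 10/π.
LHS = RHS, so the identity holds for this test φ.
Moreover u is smooth here and v(x) = u'(x) = -6*x**2 - 2*x - 1 pointwise, so the identity holds for every test function. Hence v is the weak derivative of u.


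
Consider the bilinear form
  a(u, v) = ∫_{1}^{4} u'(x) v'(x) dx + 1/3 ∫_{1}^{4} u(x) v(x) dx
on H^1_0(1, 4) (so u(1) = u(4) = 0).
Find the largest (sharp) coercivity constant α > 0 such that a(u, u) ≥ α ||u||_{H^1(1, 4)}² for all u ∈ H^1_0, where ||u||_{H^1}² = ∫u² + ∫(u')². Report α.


α = (3 + π^2)/(9 + π^2)

Coercivity of a(·,·) on H^1_0(1, 4) means a(u, u) ≥ α ||u||_{H^1}² for every u ∈ H^1_0.
The interval has length L = 3, and Poincaré/coercivity depend only on L. Here a(u, u) = ∫(u')² + (1/3)·∫u².
Here 0 < c = 1/3 < 1. The condition a(u,u) ≥ α||u||_{H^1}² reads (1−α)∫(u')² ≥ (α−c)∫u². Any admissible α is ≤ 1 (rapidly oscillating u have ∫u²/∫(u')² → 0), and α = 1 would force 0 ≥ (1−c)∫u², impossible since c < 1; so 1−α > 0. By the sharp Poincaré inequality on H^1_0 of an interval of length L, ∫(u')² ≥ (π/L)²∫u² with equality for the first sine mode sin(π(x−x₀)/L) (x₀ the left endpoint), so the inequality holds for all u iff (1−α)(π/L)² ≥ α − c, i.e. α ≤ ((π/L)² + c)/((π/L)² + 1) = (1 + c(L/π)²)/(1 + (L/π)²). With (π/L)² = π^2/9 and c = 1/3, the largest admissible constant is α = ((π/L)² + c)/((π/L)² + 1).
Simplifying, α = (3 + π^2)/(9 + π^2).


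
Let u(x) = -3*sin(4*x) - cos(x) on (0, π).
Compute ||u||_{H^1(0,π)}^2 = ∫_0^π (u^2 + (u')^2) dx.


||u||_{H^1(0,π)}^2 = 32/5 + 155*π/2

u'(x) = sin(x) - 12*cos(4*x).
Expand u² and (u')² and integrate term by term on (0, π), using: for integers n ≥ 1, ∫_0^π sin²(nx) dx = ∫_0^π cos²(nx) dx = π/2; for n ≠ n', ∫_0^π sin(nx)sin(n'x) dx = ∫_0^π cos(nx)cos(n'x) dx = 0; and by product-to-sum, ∫_0^π sin(nx)cos(n'x) dx = ½∫_0^π [sin((n+n')x) + sin((n−n')x)] dx, which is 0 when n+n' is even and 2n/(n²−n'²) when n+n' is odd (it need not vanish on (0, π)).
  u² squared terms: (-1)²·∫cos(x)² dx = 1·π/2 = π/2;  (-3)²·∫sin(4x)² dx = 9·π/2 = 9*π/2.
  u² cross terms: 2·(-1)·(-3)·∫cos(x)·sin(4x) dx = 6·(8/15) = 16/5.
  So ∫_0^π u² dx = π/2 + 9*π/2 + 16/5 = 16/5 + 5*π.
  (u')² squared terms: (-12)²·∫cos(4x)² dx = 144·π/2 = 72*π;  (1)²·∫sin(x)² dx = 1·π/2 = π/2.
  (u')² cross terms: 2·(-12)·(1)·∫cos(4x)·sin(x) dx = -24·(-2/15) = 16/5.
  So ∫_0^π (u')² dx = 72*π + π/2 + 16/5 = 16/5 + 145*π/2.
||u||_{H^1}^2 = (16/5 + 5*π) + (16/5 + 145*π/2) = 32/5 + 155*π/2.


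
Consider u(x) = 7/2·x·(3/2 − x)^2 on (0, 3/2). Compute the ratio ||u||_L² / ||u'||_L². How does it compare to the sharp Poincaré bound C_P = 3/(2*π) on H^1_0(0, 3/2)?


||u||_L² / ||u'||_L² = 3*sqrt(14)/28 < C_P = 3/(2*π).

u(x) = 7/2·x·(3/2 − x)^2, so u'(x) = 21*x^2/2 - 21*x + 63/8.
u(x) = 7/2·x·(3/2 − x)^2 vanishes at x = 0 and x = 3/2, so u ∈ H^1_0(0, 3/2). Differentiate via the product rule and integrate the resulting polynomials term by term.
  ∫_0^3/2 u² dx = ∫_0^3/2 (49*x^6/4 - 147*x^5/2 + 1323*x^4/8 - 1323*x^3/8 + 3969*x^2/64) dx. Term by term:
    ∫_0^3/2 49*x^6/4 dx = 15309/512;  ∫_0^3/2 -147*x^5/2 dx = -35721/256;  ∫_0^3/2 1323*x^4/8 dx = 321489/1280;
    ∫_0^3/2 -1323*x^3/8 dx = -107163/512;  ∫_0^3/2 3969*x^2/64 dx = 35721/512.
  Sum: 15309/512 − 35721/256 + 321489/1280 − 107163/512 + 35721/512 = 5103/2560.
  ∫_0^3/2 (u')² dx = ∫_0^3/2 (441*x^4/4 - 441*x^3 + 4851*x^2/8 - 1323*x/4 + 3969/64) dx. Term by term:
    ∫_0^3/2 441*x^4/4 dx = 107163/640;  ∫_0^3/2 -441*x^3 dx = -35721/64;  ∫_0^3/2 4851*x^2/8 dx = 43659/64;
    ∫_0^3/2 -1323*x/4 dx = -11907/32;  ∫_0^3/2 3969/64 dx = 11907/128.
  Sum: 107163/640 − 35721/64 + 43659/64 − 11907/32 + 11907/128 = 3969/320.
∫_0^3/2 u² dx = 5103/2560, so ||u||_L² = 27*sqrt(70)/160.
∫_0^3/2 (u')² dx = 3969/320, so ||u'||_L² = 63*sqrt(5)/40.
Ratio ||u||_L² / ||u'||_L² = 3*sqrt(14)/28.
Sharp Poincaré constant on H^1_0(0, 3/2) is C_P = L/π = 3/(2*π), achieved by sin(2*π/3·x).
A polynomial bump cannot attain the sharp Poincaré constant (only the first sine eigenfunction does), so the ratio is strictly less than C_P, consistent with ||u||_L² ≤ C_P ||u'||_L².


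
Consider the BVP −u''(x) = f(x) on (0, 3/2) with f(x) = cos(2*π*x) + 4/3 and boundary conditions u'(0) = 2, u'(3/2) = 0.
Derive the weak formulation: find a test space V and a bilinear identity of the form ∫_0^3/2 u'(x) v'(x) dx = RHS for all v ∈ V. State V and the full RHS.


V = H^1(0, 3/2) (v unrestricted at boundary; u is determined up to an additive constant); weak form: ∫_0^3/2 u'v' dx = ∫_0^3/2 (cos(2*π*x) + 4/3) v dx − 2·v(0) for all v ∈ V.

Multiply both sides by a test function v and integrate from 0 to 3/2:
  ∫_0^3/2 −u''(x) v(x) dx = ∫_0^3/2 f(x) v(x) dx.
Integrate the LHS by parts once:
  ∫_0^3/2 −u'' v dx = −[u'(x) v(x)]_0^3/2 + ∫_0^3/2 u'(x) v'(x) dx.
Thus ∫_0^3/2 u'(x) v'(x) dx = ∫_0^3/2 f(x) v(x) dx + [u'(x) v(x)]_0^3/2.
Choose V so that boundary terms are either known or forced to vanish.
u has inhomogeneous Neumann u'(0) = 2, u'(3/2) = 0. [u' v]_0^3/2 = (0)·v(3/2) − (2)·v(0) = − 2·v(0). Take V = H^1(0, 3/2); boundary term becomes part of RHS.
Weak formulation: find u (satisfying any essential BC) such that ∫_0^3/2 u'(x) v'(x) dx = ∫_0^3/2 f v dx − 2·v(0) for all v ∈ V (Neumann data are natural BCs: they enter the RHS as boundary terms).
Substituting f(x) = cos(2*π*x) + 4/3, the right-hand side is ∫_0^3/2 (cos(2*π*x) + 4/3) v dx − 2·v(0).
Compatibility check (pure Neumann): taking v ≡ 1 ∈ V gives 0 = ∫_0^3/2 f dx + (0) − (2), i.e. ∫_0^3/2 f dx must equal u'(0) − u'(3/2) = 2. Indeed ∫_0^3/2 (cos(2*π*x) + 4/3) dx = 2, so the data are compatible. The solution is then unique only up to an additive constant (fix it e.g. by requiring ∫_0^3/2 u dx = 0).


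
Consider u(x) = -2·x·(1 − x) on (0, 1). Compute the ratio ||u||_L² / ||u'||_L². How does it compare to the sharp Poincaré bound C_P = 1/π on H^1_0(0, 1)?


||u||_L² / ||u'||_L² = sqrt(10)/10 < C_P = 1/π.

u(x) = -2·x·(1 − x), so u'(x) = 4*x - 2.
u(x) = -2·x·(1 − x) vanishes at x = 0 and x = 1, so u ∈ H^1_0(0, 1). Differentiate via the product rule and integrate the resulting polynomials term by term.
  ∫_0^1 u² dx = ∫_0^1 (4*x^4 - 8*x^3 + 4*x^2) dx. Term by term:
    ∫_0^1 4*x^4 dx = 4/5;  ∫_0^1 -8*x^3 dx = -2;  ∫_0^1 4*x^2 dx = 4/3.
  Sum: 4/5 − 2 + 4/3 = 2/15.
  ∫_0^1 (u')² dx = ∫_0^1 (16*x^2 - 16*x + 4) dx. Term by term:
    ∫_0^1 16*x^2 dx = 16/3;  ∫_0^1 -16*x dx = -8;  ∫_0^1 4 dx = 4.
  Sum: 16/3 − 8 + 4 = 4/3.
∫_0^1 u² dx = 2/15, so ||u||_L² = sqrt(30)/15.
∫_0^1 (u')² dx = 4/3, so ||u'||_L² = 2*sqrt(3)/3.
Ratio ||u||_L² / ||u'||_L² = sqrt(10)/10.
Sharp Poincaré constant on H^1_0(0, 1) is C_P = L/π = 1/π, achieved by sin(π·x).
A polynomial bump cannot attain the sharp Poincaré constant (only the first sine eigenfunction does), so the ratio is strictly less than C_P, consistent with ||u||_L² ≤ C_P ||u'||_L².


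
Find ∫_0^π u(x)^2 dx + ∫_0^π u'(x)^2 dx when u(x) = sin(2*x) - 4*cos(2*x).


||u||_{H^1(0,π)}^2 = 85*π/2

u'(x) = 8*sin(2*x) + 2*cos(2*x).
Expand u² and (u')² and integrate term by term on (0, π), using: for integers n ≥ 1, ∫_0^π sin²(nx) dx = ∫_0^π cos²(nx) dx = π/2; for n ≠ n', ∫_0^π sin(nx)sin(n'x) dx = ∫_0^π cos(nx)cos(n'x) dx = 0; and by product-to-sum, ∫_0^π sin(nx)cos(n'x) dx = ½∫_0^π [sin((n+n')x) + sin((n−n')x)] dx, which is 0 when n+n' is even and 2n/(n²−n'²) when n+n' is odd (it need not vanish on (0, π)).
  u² squared terms: (-4)²·∫cos(2x)² dx = 16·π/2 = 8*π;  (1)²·∫sin(2x)² dx = 1·π/2 = π/2.
  u² cross terms: 2·(-4)·(1)·∫cos(2x)·sin(2x) dx = -8·(0) = 0.
  So ∫_0^π u² dx = 8*π + π/2 + 0 = 17*π/2.
  (u')² squared terms: (2)²·∫cos(2x)² dx = 4·π/2 = 2*π;  (8)²·∫sin(2x)² dx = 64·π/2 = 32*π.
  (u')² cross terms: 2·(2)·(8)·∫cos(2x)·sin(2x) dx = 32·(0) = 0.
  So ∫_0^π (u')² dx = 2*π + 32*π + 0 = 34*π.
||u||_{H^1}^2 = (17*π/2) + (34*π) = 85*π/2.


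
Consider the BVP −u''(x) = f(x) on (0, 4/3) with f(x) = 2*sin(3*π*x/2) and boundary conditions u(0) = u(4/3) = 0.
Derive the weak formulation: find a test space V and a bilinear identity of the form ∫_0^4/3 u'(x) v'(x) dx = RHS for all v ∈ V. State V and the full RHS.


V = H^1_0(0, 4/3) (so v(0) = v(4/3) = 0); weak form: ∫_0^4/3 u'v' dx = ∫_0^4/3 (2*sin(3*π*x/2)) v dx for all v ∈ V.

Multiply both sides by a test function v and integrate from 0 to 4/3:
  ∫_0^4/3 −u''(x) v(x) dx = ∫_0^4/3 f(x) v(x) dx.
Integrate the LHS by parts once:
  ∫_0^4/3 −u'' v dx = −[u'(x) v(x)]_0^4/3 + ∫_0^4/3 u'(x) v'(x) dx.
Thus ∫_0^4/3 u'(x) v'(x) dx = ∫_0^4/3 f(x) v(x) dx + [u'(x) v(x)]_0^4/3.
Choose V so that boundary terms are either known or forced to vanish.
u is Dirichlet: u(0) = u(4/3) = 0. Let V = H^1_0(0, 4/3); then v(0) = v(4/3) = 0, and [u' v]_0^4/3 = 0.
Weak formulation: find u (satisfying any essential BC) such that ∫_0^4/3 u'(x) v'(x) dx = ∫_0^4/3 f v dx for all v ∈ V.
Substituting f(x) = 2*sin(3*π*x/2), the right-hand side is ∫_0^4/3 (2*sin(3*π*x/2)) v dx.


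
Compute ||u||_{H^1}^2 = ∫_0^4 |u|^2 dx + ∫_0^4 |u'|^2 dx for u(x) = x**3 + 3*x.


||u||_{H^1}^2 = 42172/7

The H^1 norm (squared) on an interval (0, L) is
  ||u||_{H^1}^2 = ∫_0^L u(x)^2 dx + ∫_0^L u'(x)^2 dx.
Compute u'(x) = 3*x**2 + 3.
Then u(x)^2 = x**6 + 6*x**4 + 9*x**2 and u'(x)^2 = 9*x**4 + 18*x**2 + 9.
Integrate each monomial from 0 to 4 using ∫_0^4 c·x^n dx = c·4^(n+1)/(n+1):
  ∫_0^4 u(x)^2 dx = ∫_0^4 (x^6 + 6*x^4 + 9*x^2) dx. Term by term:
    ∫_0^4 x^6 dx = 16384/7;  ∫_0^4 6*x^4 dx = 6144/5;  ∫_0^4 9*x^2 dx = 192.
  Sum: 16384/7 + 6144/5 + 192 = 131648/35.
  ∫_0^4 u'(x)^2 dx = ∫_0^4 (9*x^4 + 18*x^2 + 9) dx. Term by term:
    ∫_0^4 9*x^4 dx = 9216/5;  ∫_0^4 18*x^2 dx = 384;  ∫_0^4 9 dx = 36.
  Sum: 9216/5 + 384 + 36 = 11316/5.
Adding: ||u||_{H^1}^2 = 131648/35 + 11316/5 = 42172/7.


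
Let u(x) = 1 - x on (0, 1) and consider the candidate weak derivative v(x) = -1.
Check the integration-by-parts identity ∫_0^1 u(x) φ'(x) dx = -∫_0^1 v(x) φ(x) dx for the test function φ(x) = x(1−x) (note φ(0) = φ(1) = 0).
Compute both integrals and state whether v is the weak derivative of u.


LHS = 1/6, RHS = 1/6. Yes, v = u' weakly.

u(x) = 1 - x, classical derivative u'(x) = -1.
φ(x) = x(1−x), so φ'(x) = 1 - 2*x.
Note φ(0) = φ(1) = 0, so the boundary term u·φ vanishes.
LHS = ∫_0^1 u(x) φ'(x) dx = ∫_0^1 (2*x^2 - 3*x + 1) dx. Term by term:
  ∫_0^1 2*x^2 dx = 2/3;  ∫_0^1 -3*x dx = -3/2;  ∫_0^1 1 dx = 1.
Sum: 2/3 − 3/2 + 1 = 1/6.
So LHS = 1/6.
∫_0^1 v(x) φ(x) dx = ∫_0^1 (x^2 - x) dx. Term by term:
  ∫_0^1 x^2 dx = 1/3;  ∫_0^1 -x dx = -1/2.
Sum: 1/3 − 1/2 = -1/6.
So RHS = -∫_0^1 v(x) φ(x) dx = 1/6.
LHS = RHS, so the identity holds for this test φ.
Moreover u is smooth here and v(x) = u'(x) = -1 pointwise, so the identity holds for every test function. Hence v is the weak derivative of u.


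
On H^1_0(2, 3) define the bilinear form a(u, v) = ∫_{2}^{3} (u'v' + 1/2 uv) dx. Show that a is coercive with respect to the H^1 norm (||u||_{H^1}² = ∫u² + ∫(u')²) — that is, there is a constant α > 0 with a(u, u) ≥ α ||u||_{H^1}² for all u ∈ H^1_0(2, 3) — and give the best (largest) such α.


α = (1/2 + π^2)/(1 + π^2)

Coercivity of a(·,·) on H^1_0(2, 3) means a(u, u) ≥ α ||u||_{H^1}² for every u ∈ H^1_0.
The interval has length L = 1, and Poincaré/coercivity depend only on L. Here a(u, u) = ∫(u')² + (1/2)·∫u².
Here 0 < c = 1/2 < 1. The condition a(u,u) ≥ α||u||_{H^1}² reads (1−α)∫(u')² ≥ (α−c)∫u². Any admissible α is ≤ 1 (rapidly oscillating u have ∫u²/∫(u')² → 0), and α = 1 would force 0 ≥ (1−c)∫u², impossible since c < 1; so 1−α > 0. By the sharp Poincaré inequality on H^1_0 of an interval of length L, ∫(u')² ≥ (π/L)²∫u² with equality for the first sine mode sin(π(x−x₀)/L) (x₀ the left endpoint), so the inequality holds for all u iff (1−α)(π/L)² ≥ α − c, i.e. α ≤ ((π/L)² + c)/((π/L)² + 1) = (1 + c(L/π)²)/(1 + (L/π)²). With (π/L)² = π^2 and c = 1/2, the largest admissible constant is α = ((π/L)² + c)/((π/L)² + 1).
Simplifying, α = (1/2 + π^2)/(1 + π^2).


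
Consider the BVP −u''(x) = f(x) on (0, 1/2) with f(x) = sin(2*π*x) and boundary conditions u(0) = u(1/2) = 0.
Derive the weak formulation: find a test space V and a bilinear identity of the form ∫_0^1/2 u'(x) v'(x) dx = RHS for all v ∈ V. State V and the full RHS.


V = H^1_0(0, 1/2) (so v(0) = v(1/2) = 0); weak form: ∫_0^1/2 u'v' dx = ∫_0^1/2 (sin(2*π*x)) v dx for all v ∈ V.

Multiply both sides by a test function v and integrate from 0 to 1/2:
  ∫_0^1/2 −u''(x) v(x) dx = ∫_0^1/2 f(x) v(x) dx.
Integrate the LHS by parts once:
  ∫_0^1/2 −u'' v dx = −[u'(x) v(x)]_0^1/2 + ∫_0^1/2 u'(x) v'(x) dx.
Thus ∫_0^1/2 u'(x) v'(x) dx = ∫_0^1/2 f(x) v(x) dx + [u'(x) v(x)]_0^1/2.
Choose V so that boundary terms are either known or forced to vanish.
u is Dirichlet: u(0) = u(1/2) = 0. Let V = H^1_0(0, 1/2); then v(0) = v(1/2) = 0, and [u' v]_0^1/2 = 0.
Weak formulation: find u (satisfying any essential BC) such that ∫_0^1/2 u'(x) v'(x) dx = ∫_0^1/2 f v dx for all v ∈ V.
Substituting f(x) = sin(2*π*x), the right-hand side is ∫_0^1/2 (sin(2*π*x)) v dx.


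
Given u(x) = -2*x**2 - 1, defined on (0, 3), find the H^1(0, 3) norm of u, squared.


||u||_{H^1}^2 = 1887/5

The H^1 norm (squared) on an interval (0, L) is
  ||u||_{H^1}^2 = ∫_0^L u(x)^2 dx + ∫_0^L u'(x)^2 dx.
Compute u'(x) = -4*x.
Then u(x)^2 = 4*x**4 + 4*x**2 + 1 and u'(x)^2 = 16*x**2.
Integrate each monomial from 0 to 3 using ∫_0^3 c·x^n dx = c·3^(n+1)/(n+1):
  ∫_0^3 u(x)^2 dx = ∫_0^3 (4*x^4 + 4*x^2 + 1) dx. Term by term:
    ∫_0^3 4*x^4 dx = 972/5;  ∫_0^3 4*x^2 dx = 36;  ∫_0^3 1 dx = 3.
  Sum: 972/5 + 36 + 3 = 1167/5.
  ∫_0^3 u'(x)^2 dx = ∫_0^3 (16*x^2) dx. Term by term:
    ∫_0^3 16*x^2 dx = 144.
Adding: ||u||_{H^1}^2 = 1167/5 + 144 = 1887/5.


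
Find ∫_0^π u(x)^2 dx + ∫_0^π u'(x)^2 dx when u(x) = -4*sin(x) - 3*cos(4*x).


||u||_{H^1(0,π)}^2 = -272/5 + 185*π/2

u'(x) = 12*sin(4*x) - 4*cos(x).
Expand u² and (u')² and integrate term by term on (0, π), using: for integers n ≥ 1, ∫_0^π sin²(nx) dx = ∫_0^π cos²(nx) dx = π/2; for n ≠ n', ∫_0^π sin(nx)sin(n'x) dx = ∫_0^π cos(nx)cos(n'x) dx = 0; and by product-to-sum, ∫_0^π sin(nx)cos(n'x) dx = ½∫_0^π [sin((n+n')x) + sin((n−n')x)] dx, which is 0 when n+n' is even and 2n/(n²−n'²) when n+n' is odd (it need not vanish on (0, π)).
  u² squared terms: (-4)²·∫sin(x)² dx = 16·π/2 = 8*π;  (-3)²·∫cos(4x)² dx = 9·π/2 = 9*π/2.
  u² cross terms: 2·(-4)·(-3)·∫sin(x)·cos(4x) dx = 24·(-2/15) = -16/5.
  So ∫_0^π u² dx = 8*π + 9*π/2 − 16/5 = -16/5 + 25*π/2.
  (u')² squared terms: (-4)²·∫cos(x)² dx = 16·π/2 = 8*π;  (12)²·∫sin(4x)² dx = 144·π/2 = 72*π.
  (u')² cross terms: 2·(-4)·(12)·∫cos(x)·sin(4x) dx = -96·(8/15) = -256/5.
  So ∫_0^π (u')² dx = 8*π + 72*π − 256/5 = -256/5 + 80*π.
||u||_{H^1}^2 = (-16/5 + 25*π/2) + (-256/5 + 80*π) = -272/5 + 185*π/2.


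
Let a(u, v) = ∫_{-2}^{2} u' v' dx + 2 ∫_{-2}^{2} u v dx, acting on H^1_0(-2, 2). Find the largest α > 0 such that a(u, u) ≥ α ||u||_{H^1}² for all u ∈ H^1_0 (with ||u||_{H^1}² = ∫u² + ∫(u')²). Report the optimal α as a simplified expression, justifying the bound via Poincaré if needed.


α = 1

Coercivity of a(·,·) on H^1_0(-2, 2) means a(u, u) ≥ α ||u||_{H^1}² for every u ∈ H^1_0.
The interval has length L = 4, and Poincaré/coercivity depend only on L. Here a(u, u) = ∫(u')² + (2)·∫u².
Here c = 2 ≥ 1, so a(u,u) = ∫(u')² + c∫u² ≥ ∫(u')² + ∫u² = ||u||_{H^1}², i.e. α = 1 works. No larger α is possible: a(u,u) ≥ α||u||_{H^1}² means (1−α)∫(u')² ≥ (α−c)∫u², and for the modes u_n = sin(nπ(x−x₀)/L) (x₀ the left endpoint) one has ∫u_n²/∫(u_n')² = (L/(nπ))² → 0, so a(u_n,u_n)/||u_n||_{H^1}² → 1. Hence the optimal constant is α = 1.
Therefore α = 1.


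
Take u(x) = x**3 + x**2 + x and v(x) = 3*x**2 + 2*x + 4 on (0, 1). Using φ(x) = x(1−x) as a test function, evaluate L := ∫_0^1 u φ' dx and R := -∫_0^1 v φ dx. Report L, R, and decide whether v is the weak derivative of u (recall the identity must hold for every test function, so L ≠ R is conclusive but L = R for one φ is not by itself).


LHS = -29/60, RHS = -59/60. No, v is not the weak derivative of u.

u(x) = x**3 + x**2 + x, classical derivative u'(x) = 3*x**2 + 2*x + 1.
φ(x) = x(1−x), so φ'(x) = 1 - 2*x.
Note φ(0) = φ(1) = 0, so the boundary term u·φ vanishes.
LHS = ∫_0^1 u(x) φ'(x) dx = ∫_0^1 (-2*x^4 - x^3 - x^2 + x) dx. Term by term:
  ∫_0^1 -2*x^4 dx = -2/5;  ∫_0^1 -x^3 dx = -1/4;  ∫_0^1 -x^2 dx = -1/3;
  ∫_0^1 x dx = 1/2.
Sum: -2/5 − 1/4 − 1/3 + 1/2 = -29/60.
So LHS = -29/60.
∫_0^1 v(x) φ(x) dx = ∫_0^1 (-3*x^4 + x^3 - 2*x^2 + 4*x) dx. Term by term:
  ∫_0^1 -3*x^4 dx = -3/5;  ∫_0^1 x^3 dx = 1/4;  ∫_0^1 -2*x^2 dx = -2/3;
  ∫_0^1 4*x dx = 2.
Sum: -3/5 + 1/4 − 2/3 + 2 = 59/60.
So RHS = -∫_0^1 v(x) φ(x) dx = -59/60.
LHS − RHS = 1/2 ≠ 0, so the identity fails.
(For a valid weak derivative the identity must hold for EVERY test function, in particular this one. The failure shows v is NOT the weak derivative of u.)
Correct weak derivative would be u'(x) = 3*x**2 + 2*x + 1.
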